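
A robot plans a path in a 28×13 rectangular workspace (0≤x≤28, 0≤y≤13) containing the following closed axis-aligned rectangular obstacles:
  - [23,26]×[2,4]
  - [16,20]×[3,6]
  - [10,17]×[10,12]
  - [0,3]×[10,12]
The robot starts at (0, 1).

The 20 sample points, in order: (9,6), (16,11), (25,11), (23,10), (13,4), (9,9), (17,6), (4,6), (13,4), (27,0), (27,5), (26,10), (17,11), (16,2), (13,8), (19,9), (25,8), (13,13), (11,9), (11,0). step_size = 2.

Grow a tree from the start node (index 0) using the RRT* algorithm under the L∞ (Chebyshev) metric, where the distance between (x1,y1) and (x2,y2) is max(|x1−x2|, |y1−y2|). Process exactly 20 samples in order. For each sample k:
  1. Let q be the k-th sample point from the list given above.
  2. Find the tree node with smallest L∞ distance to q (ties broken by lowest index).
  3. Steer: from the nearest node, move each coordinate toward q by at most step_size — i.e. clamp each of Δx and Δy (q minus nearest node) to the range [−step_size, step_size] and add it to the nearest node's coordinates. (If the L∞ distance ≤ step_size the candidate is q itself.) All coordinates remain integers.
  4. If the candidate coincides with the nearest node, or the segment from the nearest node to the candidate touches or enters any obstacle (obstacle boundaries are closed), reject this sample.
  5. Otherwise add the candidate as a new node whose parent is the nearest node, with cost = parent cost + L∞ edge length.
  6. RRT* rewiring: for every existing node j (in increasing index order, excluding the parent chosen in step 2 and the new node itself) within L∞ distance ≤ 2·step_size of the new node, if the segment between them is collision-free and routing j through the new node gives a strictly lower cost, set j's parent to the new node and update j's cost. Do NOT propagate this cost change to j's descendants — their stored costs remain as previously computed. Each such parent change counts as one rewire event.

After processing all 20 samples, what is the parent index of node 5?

1. q=(9,6) nearest=0 d=9 new=(2,3) → add node 1 parent=0 cost=2
2. q=(16,11) nearest=1 d=14 new=(4,5) → add node 2 parent=1 cost=4
3. q=(25,11) nearest=2 d=21 new=(6,7) → add node 3 parent=2 cost=6
4. q=(23,10) nearest=3 d=17 new=(8,9) → add node 4 parent=3 cost=8
5. q=(13,4) nearest=4 d=5 new=(10,7) → add node 5 parent=4 cost=10
6. q=(9,9) nearest=4 d=1 new=(9,9) → add node 6 parent=4 cost=9
7. q=(17,6) nearest=5 d=7 new=(12,6) → add node 7 parent=5 cost=12
8. q=(4,6) nearest=2 d=1 new=(4,6) → add node 8 parent=2 cost=5
9. q=(13,4) nearest=7 d=2 new=(13,4) → add node 9 parent=7 cost=14
10. q=(27,0) nearest=9 d=14 new=(15,2) → add node 10 parent=9 cost=16
11. q=(27,5) nearest=10 d=12 new=(17,4) → blocked by [16,20]×[3,6], reject
12. q=(26,10) nearest=10 d=11 new=(17,4) → blocked by [16,20]×[3,6], reject
13. q=(17,11) nearest=7 d=5 new=(14,8) → add node 11 parent=7 cost=14
14. q=(16,2) nearest=10 d=1 new=(16,2) → add node 12 parent=10 cost=17
15. q=(13,8) nearest=11 d=1 new=(13,8) → add node 13 parent=11 cost=15
16. q=(19,9) nearest=11 d=5 new=(16,9) → add node 14 parent=11 cost=16
17. q=(25,8) nearest=12 d=9 new=(18,4) → blocked by [16,20]×[3,6], reject
18. q=(13,13) nearest=6 d=4 new=(11,11) → blocked by [10,17]×[10,12], reject
19. q=(11,9) nearest=5 d=2 new=(11,9) → add node 15 parent=5 cost=12; rewire 13→15 (14<15)
20. q=(11,0) nearest=9 d=4 new=(11,2) → add node 16 parent=9 cost=16

Parent of node 5: 4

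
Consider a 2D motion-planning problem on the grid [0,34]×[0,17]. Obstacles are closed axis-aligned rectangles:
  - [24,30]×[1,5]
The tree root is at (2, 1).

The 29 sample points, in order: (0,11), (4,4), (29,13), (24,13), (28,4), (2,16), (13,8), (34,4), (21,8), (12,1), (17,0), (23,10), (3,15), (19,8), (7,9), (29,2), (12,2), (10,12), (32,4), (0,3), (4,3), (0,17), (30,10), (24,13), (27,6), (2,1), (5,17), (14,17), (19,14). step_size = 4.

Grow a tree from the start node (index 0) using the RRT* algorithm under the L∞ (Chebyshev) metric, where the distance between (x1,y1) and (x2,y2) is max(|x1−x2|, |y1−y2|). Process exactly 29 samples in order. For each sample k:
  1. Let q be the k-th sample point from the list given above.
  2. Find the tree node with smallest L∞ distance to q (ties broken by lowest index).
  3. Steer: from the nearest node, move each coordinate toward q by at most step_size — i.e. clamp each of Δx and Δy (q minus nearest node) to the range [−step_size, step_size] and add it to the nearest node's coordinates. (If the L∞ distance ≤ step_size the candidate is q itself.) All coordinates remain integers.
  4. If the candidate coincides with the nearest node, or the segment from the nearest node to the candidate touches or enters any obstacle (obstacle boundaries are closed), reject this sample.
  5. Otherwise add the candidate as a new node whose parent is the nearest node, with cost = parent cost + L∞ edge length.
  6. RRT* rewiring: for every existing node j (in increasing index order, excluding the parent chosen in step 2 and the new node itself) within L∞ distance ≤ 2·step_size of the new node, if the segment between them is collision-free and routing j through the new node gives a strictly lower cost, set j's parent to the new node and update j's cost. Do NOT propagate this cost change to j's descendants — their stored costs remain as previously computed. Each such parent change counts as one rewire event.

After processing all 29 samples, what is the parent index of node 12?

1. q=(0,11) nearest=0 d=10 new=(0,5) → add node 1 parent=0 cost=4
2. q=(4,4) nearest=0 d=3 new=(4,4) → add node 2 parent=0 cost=3
3. q=(29,13) nearest=2 d=25 new=(8,8) → add node 3 parent=2 cost=7
4. q=(24,13) nearest=3 d=16 new=(12,12) → add node 4 parent=3 cost=11
5. q=(28,4) nearest=4 d=16 new=(16,8) → add node 5 parent=4 cost=15
6. q=(2,16) nearest=3 d=8 new=(4,12) → add node 6 parent=3 cost=11
7. q=(13,8) nearest=5 d=3 new=(13,8) → add node 7 parent=5 cost=18
8. q=(34,4) nearest=5 d=18 new=(20,4) → add node 8 parent=5 cost=19
9. q=(21,8) nearest=8 d=4 new=(21,8) → add node 9 parent=8 cost=23
10. q=(12,1) nearest=3 d=7 new=(12,4) → add node 10 parent=3 cost=11; rewire 7→10 (15<18)
11. q=(17,0) nearest=8 d=4 new=(17,0) → add node 11 parent=8 cost=23
12. q=(23,10) nearest=9 d=2 new=(23,10) → add node 12 parent=9 cost=25
13. q=(3,15) nearest=6 d=3 new=(3,15) → add node 13 parent=6 cost=14
14. q=(19,8) nearest=9 d=2 new=(19,8) → add node 14 parent=9 cost=25
15. q=(7,9) nearest=3 d=1 new=(7,9) → add node 15 parent=3 cost=8; rewire 7→15 (14<15)
16. q=(29,2) nearest=9 d=8 new=(25,4) → blocked by [24,30]×[1,5], reject
17. q=(12,2) nearest=10 d=2 new=(12,2) → add node 16 parent=10 cost=13; rewire 11→16 (18<23); rewire 14→16 (20<25)
18. q=(10,12) nearest=4 d=2 new=(10,12) → add node 17 parent=4 cost=13
19. q=(32,4) nearest=12 d=9 new=(27,6) → add node 18 parent=12 cost=29
20. q=(0,3) nearest=0 d=2 new=(0,3) → add node 19 parent=0 cost=2
21. q=(4,3) nearest=2 d=1 new=(4,3) → add node 20 parent=2 cost=4; rewire 16→20 (12<13)
22. q=(0,17) nearest=13 d=3 new=(0,17) → add node 21 parent=13 cost=17
23. q=(30,10) nearest=18 d=4 new=(30,10) → add node 22 parent=18 cost=33
24. q=(24,13) nearest=12 d=3 new=(24,13) → add node 23 parent=12 cost=28
25. q=(27,6) nearest=18 d=0 → coincident, reject
26. q=(2,1) nearest=0 d=0 → coincident, reject
27. q=(5,17) nearest=13 d=2 new=(5,17) → add node 24 parent=13 cost=16
28. q=(14,17) nearest=4 d=5 new=(14,16) → add node 25 parent=4 cost=15
29. q=(19,14) nearest=12 d=4 new=(19,14) → add node 26 parent=12 cost=29

Parent of node 12: 9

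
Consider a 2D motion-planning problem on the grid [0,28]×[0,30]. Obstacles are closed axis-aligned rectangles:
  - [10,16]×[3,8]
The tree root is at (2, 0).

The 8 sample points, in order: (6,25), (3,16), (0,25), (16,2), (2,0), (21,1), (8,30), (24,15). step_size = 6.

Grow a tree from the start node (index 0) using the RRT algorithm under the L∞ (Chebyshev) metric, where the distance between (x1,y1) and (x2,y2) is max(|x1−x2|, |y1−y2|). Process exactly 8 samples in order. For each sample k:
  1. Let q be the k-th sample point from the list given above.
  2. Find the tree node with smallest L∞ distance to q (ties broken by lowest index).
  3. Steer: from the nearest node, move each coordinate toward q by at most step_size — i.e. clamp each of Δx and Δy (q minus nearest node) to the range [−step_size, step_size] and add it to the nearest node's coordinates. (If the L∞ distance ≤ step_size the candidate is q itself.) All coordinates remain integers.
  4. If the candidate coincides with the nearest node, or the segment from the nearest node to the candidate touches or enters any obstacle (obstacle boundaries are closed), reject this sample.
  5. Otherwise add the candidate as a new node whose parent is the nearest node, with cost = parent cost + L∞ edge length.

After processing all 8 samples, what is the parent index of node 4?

1. q=(6,25) nearest=0 d=25 new=(6,6) → add node 1 parent=0 cost=6
2. q=(3,16) nearest=1 d=10 new=(3,12) → add node 2 parent=1 cost=12
3. q=(0,25) nearest=2 d=13 new=(0,18) → add node 3 parent=2 cost=18
4. q=(16,2) nearest=1 d=10 new=(12,2) → blocked by [10,16]×[3,8], reject
5. q=(2,0) nearest=0 d=0 → coincident, reject
6. q=(21,1) nearest=1 d=15 new=(12,1) → add node 4 parent=1 cost=12
7. q=(8,30) nearest=3 d=12 new=(6,24) → add node 5 parent=3 cost=24
8. q=(24,15) nearest=4 d=14 new=(18,7) → blocked by [10,16]×[3,8], reject

Parent of node 4: 1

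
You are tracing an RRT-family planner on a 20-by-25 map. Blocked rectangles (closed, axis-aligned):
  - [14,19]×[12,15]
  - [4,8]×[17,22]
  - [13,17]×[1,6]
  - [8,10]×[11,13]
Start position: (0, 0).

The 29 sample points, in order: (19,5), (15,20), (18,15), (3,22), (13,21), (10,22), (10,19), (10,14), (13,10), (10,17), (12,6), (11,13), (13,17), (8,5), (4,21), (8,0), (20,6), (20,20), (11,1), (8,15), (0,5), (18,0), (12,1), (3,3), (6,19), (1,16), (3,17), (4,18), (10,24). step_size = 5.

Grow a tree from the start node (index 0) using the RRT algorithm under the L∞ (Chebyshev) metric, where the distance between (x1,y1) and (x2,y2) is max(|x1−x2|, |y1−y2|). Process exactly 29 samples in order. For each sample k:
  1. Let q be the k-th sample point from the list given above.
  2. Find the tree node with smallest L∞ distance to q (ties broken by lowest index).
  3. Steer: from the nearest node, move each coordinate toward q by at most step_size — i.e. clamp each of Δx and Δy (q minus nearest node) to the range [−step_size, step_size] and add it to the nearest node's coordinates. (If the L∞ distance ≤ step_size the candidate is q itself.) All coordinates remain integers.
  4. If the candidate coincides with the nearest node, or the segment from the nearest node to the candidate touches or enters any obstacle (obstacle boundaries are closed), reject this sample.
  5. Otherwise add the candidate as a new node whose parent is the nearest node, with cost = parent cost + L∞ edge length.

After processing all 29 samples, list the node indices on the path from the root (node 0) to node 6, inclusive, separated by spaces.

Path: 0 1 2 3 6

1. q=(19,5) nearest=0 d=19 new=(5,5) → add node 1 parent=0 cost=5
2. q=(15,20) nearest=1 d=15 new=(10,10) → add node 2 parent=1 cost=10
3. q=(18,15) nearest=2 d=8 new=(15,15) → blocked by [14,19]×[12,15], reject
4. q=(3,22) nearest=2 d=12 new=(5,15) → blocked by [8,10]×[11,13], reject
5. q=(13,21) nearest=2 d=11 new=(13,15) → add node 3 parent=2 cost=15
6. q=(10,22) nearest=3 d=7 new=(10,20) → add node 4 parent=3 cost=20
7. q=(10,19) nearest=4 d=1 new=(10,19) → add node 5 parent=4 cost=21
8. q=(10,14) nearest=3 d=3 new=(10,14) → add node 6 parent=3 cost=18
9. q=(13,10) nearest=2 d=3 new=(13,10) → add node 7 parent=2 cost=13
10. q=(10,17) nearest=5 d=2 new=(10,17) → add node 8 parent=5 cost=23
11. q=(12,6) nearest=2 d=4 new=(12,6) → add node 9 parent=2 cost=14
12. q=(11,13) nearest=6 d=1 new=(11,13) → add node 10 parent=6 cost=19
13. q=(13,17) nearest=3 d=2 new=(13,17) → add node 11 parent=3 cost=17
14. q=(8,5) nearest=1 d=3 new=(8,5) → add node 12 parent=1 cost=8
15. q=(4,21) nearest=4 d=6 new=(5,21) → blocked by [4,8]×[17,22], reject
16. q=(8,0) nearest=1 d=5 new=(8,0) → add node 13 parent=1 cost=10
17. q=(20,6) nearest=7 d=7 new=(18,6) → add node 14 parent=7 cost=18
18. q=(20,20) nearest=3 d=7 new=(18,20) → add node 15 parent=3 cost=20
19. q=(11,1) nearest=13 d=3 new=(11,1) → add node 16 parent=13 cost=13
20. q=(8,15) nearest=6 d=2 new=(8,15) → add node 17 parent=6 cost=20
21. q=(0,5) nearest=0 d=5 new=(0,5) → add node 18 parent=0 cost=5
22. q=(18,0) nearest=9 d=6 new=(17,1) → blocked by [13,17]×[1,6], reject
23. q=(12,1) nearest=16 d=1 new=(12,1) → add node 19 parent=16 cost=14
24. q=(3,3) nearest=1 d=2 new=(3,3) → add node 20 parent=1 cost=7
25. q=(6,19) nearest=4 d=4 new=(6,19) → blocked by [4,8]×[17,22], reject
26. q=(1,16) nearest=17 d=7 new=(3,16) → add node 21 parent=17 cost=25
27. q=(3,17) nearest=21 d=1 new=(3,17) → add node 22 parent=21 cost=26
28. q=(4,18) nearest=22 d=1 new=(4,18) → blocked by [4,8]×[17,22], reject
29. q=(10,24) nearest=4 d=4 new=(10,24) → add node 23 parent=4 cost=24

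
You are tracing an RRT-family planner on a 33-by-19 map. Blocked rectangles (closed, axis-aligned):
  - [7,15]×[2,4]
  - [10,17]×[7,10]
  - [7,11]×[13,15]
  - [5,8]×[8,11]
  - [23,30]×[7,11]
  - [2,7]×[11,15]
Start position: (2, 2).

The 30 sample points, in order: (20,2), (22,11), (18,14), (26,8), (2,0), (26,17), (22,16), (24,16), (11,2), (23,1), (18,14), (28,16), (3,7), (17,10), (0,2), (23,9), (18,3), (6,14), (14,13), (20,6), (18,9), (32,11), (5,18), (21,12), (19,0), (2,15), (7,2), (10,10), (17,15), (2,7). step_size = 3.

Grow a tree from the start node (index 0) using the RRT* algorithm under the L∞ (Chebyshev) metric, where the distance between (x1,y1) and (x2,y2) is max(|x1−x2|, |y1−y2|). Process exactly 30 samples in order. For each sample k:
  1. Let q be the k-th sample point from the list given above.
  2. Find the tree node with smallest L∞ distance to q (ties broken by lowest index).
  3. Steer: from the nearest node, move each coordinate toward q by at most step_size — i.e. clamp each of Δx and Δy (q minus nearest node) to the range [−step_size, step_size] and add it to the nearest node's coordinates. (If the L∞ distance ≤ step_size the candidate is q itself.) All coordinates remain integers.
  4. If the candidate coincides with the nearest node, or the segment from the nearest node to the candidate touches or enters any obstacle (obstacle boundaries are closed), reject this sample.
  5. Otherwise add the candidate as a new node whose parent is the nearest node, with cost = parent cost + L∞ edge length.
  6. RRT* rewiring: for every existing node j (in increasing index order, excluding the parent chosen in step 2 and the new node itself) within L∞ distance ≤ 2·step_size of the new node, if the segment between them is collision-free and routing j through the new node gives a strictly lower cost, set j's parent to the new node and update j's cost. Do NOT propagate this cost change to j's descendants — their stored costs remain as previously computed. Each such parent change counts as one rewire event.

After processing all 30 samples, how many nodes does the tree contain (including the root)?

1. q=(20,2) nearest=0 d=18 new=(5,2) → add node 1 parent=0 cost=3
2. q=(22,11) nearest=1 d=17 new=(8,5) → blocked by [7,15]×[2,4], reject
3. q=(18,14) nearest=1 d=13 new=(8,5) → blocked by [7,15]×[2,4], reject
4. q=(26,8) nearest=1 d=21 new=(8,5) → blocked by [7,15]×[2,4], reject
5. q=(2,0) nearest=0 d=2 new=(2,0) → add node 2 parent=0 cost=2
6. q=(26,17) nearest=1 d=21 new=(8,5) → blocked by [7,15]×[2,4], reject
7. q=(22,16) nearest=1 d=17 new=(8,5) → blocked by [7,15]×[2,4], reject
8. q=(24,16) nearest=1 d=19 new=(8,5) → blocked by [7,15]×[2,4], reject
9. q=(11,2) nearest=1 d=6 new=(8,2) → blocked by [7,15]×[2,4], reject
10. q=(23,1) nearest=1 d=18 new=(8,1) → add node 3 parent=1 cost=6
11. q=(18,14) nearest=1 d=13 new=(8,5) → blocked by [7,15]×[2,4], reject
12. q=(28,16) nearest=3 d=20 new=(11,4) → blocked by [7,15]×[2,4], reject
13. q=(3,7) nearest=0 d=5 new=(3,5) → add node 4 parent=0 cost=3
14. q=(17,10) nearest=3 d=9 new=(11,4) → blocked by [7,15]×[2,4], reject
15. q=(0,2) nearest=0 d=2 new=(0,2) → add node 5 parent=0 cost=2
16. q=(23,9) nearest=3 d=15 new=(11,4) → blocked by [7,15]×[2,4], reject
17. q=(18,3) nearest=3 d=10 new=(11,3) → blocked by [7,15]×[2,4], reject
18. q=(6,14) nearest=4 d=9 new=(6,8) → blocked by [5,8]×[8,11], reject
19. q=(14,13) nearest=1 d=11 new=(8,5) → blocked by [7,15]×[2,4], reject
20. q=(20,6) nearest=3 d=12 new=(11,4) → blocked by [7,15]×[2,4], reject
21. q=(18,9) nearest=3 d=10 new=(11,4) → blocked by [7,15]×[2,4], reject
22. q=(32,11) nearest=3 d=24 new=(11,4) → blocked by [7,15]×[2,4], reject
23. q=(5,18) nearest=4 d=13 new=(5,8) → blocked by [5,8]×[8,11], reject
24. q=(21,12) nearest=3 d=13 new=(11,4) → blocked by [7,15]×[2,4], reject
25. q=(19,0) nearest=3 d=11 new=(11,0) → add node 6 parent=3 cost=9
26. q=(2,15) nearest=4 d=10 new=(2,8) → add node 7 parent=4 cost=6
27. q=(7,2) nearest=3 d=1 new=(7,2) → blocked by [7,15]×[2,4], reject
28. q=(10,10) nearest=4 d=7 new=(6,8) → blocked by [5,8]×[8,11], reject
29. q=(17,15) nearest=1 d=13 new=(8,5) → blocked by [7,15]×[2,4], reject
30. q=(2,7) nearest=7 d=1 new=(2,7) → add node 8 parent=7 cost=7

Node count: 9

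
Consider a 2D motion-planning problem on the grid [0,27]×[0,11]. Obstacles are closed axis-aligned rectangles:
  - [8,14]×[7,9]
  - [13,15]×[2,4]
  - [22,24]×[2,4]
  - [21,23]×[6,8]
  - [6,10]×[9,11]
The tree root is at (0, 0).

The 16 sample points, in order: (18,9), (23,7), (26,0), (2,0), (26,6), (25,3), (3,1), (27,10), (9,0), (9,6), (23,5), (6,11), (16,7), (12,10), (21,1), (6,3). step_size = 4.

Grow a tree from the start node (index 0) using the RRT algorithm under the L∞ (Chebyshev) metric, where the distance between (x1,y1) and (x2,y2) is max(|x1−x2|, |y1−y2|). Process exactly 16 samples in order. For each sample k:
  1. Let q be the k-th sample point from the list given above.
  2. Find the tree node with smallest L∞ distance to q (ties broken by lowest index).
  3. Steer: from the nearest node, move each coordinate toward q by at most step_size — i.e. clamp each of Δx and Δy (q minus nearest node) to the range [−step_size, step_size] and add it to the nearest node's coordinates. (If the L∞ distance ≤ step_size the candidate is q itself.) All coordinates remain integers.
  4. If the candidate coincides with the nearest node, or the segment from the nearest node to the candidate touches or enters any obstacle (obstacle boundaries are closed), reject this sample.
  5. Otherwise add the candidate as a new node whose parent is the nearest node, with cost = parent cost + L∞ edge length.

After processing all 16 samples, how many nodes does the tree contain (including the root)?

1. q=(18,9) nearest=0 d=18 new=(4,4) → add node 1 parent=0 cost=4
2. q=(23,7) nearest=1 d=19 new=(8,7) → blocked by [8,14]×[7,9], reject
3. q=(26,0) nearest=1 d=22 new=(8,0) → add node 2 parent=1 cost=8
4. q=(2,0) nearest=0 d=2 new=(2,0) → add node 3 parent=0 cost=2
5. q=(26,6) nearest=2 d=18 new=(12,4) → add node 4 parent=2 cost=12
6. q=(25,3) nearest=4 d=13 new=(16,3) → blocked by [13,15]×[2,4], reject
7. q=(3,1) nearest=3 d=1 new=(3,1) → add node 5 parent=3 cost=3
8. q=(27,10) nearest=4 d=15 new=(16,8) → add node 6 parent=4 cost=16
9. q=(9,0) nearest=2 d=1 new=(9,0) → add node 7 parent=2 cost=9
10. q=(9,6) nearest=4 d=3 new=(9,6) → add node 8 parent=4 cost=15
11. q=(23,5) nearest=6 d=7 new=(20,5) → add node 9 parent=6 cost=20
12. q=(6,11) nearest=8 d=5 new=(6,10) → blocked by [8,14]×[7,9], reject
13. q=(16,7) nearest=6 d=1 new=(16,7) → add node 10 parent=6 cost=17
14. q=(12,10) nearest=6 d=4 new=(12,10) → blocked by [8,14]×[7,9], reject
15. q=(21,1) nearest=9 d=4 new=(21,1) → add node 11 parent=9 cost=24
16. q=(6,3) nearest=1 d=2 new=(6,3) → add node 12 parent=1 cost=6

Node count: 13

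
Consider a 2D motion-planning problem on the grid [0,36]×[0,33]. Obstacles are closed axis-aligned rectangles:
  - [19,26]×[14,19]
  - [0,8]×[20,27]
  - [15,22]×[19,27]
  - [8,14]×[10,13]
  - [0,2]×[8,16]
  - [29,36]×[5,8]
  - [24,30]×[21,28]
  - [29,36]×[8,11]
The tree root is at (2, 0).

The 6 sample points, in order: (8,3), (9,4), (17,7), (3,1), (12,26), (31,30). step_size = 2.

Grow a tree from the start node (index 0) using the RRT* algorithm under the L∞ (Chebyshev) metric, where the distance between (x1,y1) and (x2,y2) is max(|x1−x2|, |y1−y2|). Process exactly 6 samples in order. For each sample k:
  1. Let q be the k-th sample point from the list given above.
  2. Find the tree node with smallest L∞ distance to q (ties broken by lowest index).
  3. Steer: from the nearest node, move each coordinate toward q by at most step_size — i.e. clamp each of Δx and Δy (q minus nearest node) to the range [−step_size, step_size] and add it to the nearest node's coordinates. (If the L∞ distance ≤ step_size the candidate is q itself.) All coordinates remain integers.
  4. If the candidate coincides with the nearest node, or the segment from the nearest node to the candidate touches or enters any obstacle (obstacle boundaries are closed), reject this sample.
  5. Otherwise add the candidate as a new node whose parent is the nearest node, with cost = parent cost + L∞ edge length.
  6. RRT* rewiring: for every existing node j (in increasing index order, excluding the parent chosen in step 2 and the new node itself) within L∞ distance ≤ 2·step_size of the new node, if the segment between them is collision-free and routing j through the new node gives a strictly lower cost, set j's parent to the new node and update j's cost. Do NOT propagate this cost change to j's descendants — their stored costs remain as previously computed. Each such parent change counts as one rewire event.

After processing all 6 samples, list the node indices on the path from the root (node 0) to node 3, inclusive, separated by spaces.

1. q=(8,3) nearest=0 d=6 new=(4,2) → add node 1 parent=0 cost=2
2. q=(9,4) nearest=1 d=5 new=(6,4) → add node 2 parent=1 cost=4
3. q=(17,7) nearest=2 d=11 new=(8,6) → add node 3 parent=2 cost=6
4. q=(3,1) nearest=0 d=1 new=(3,1) → add node 4 parent=0 cost=1
5. q=(12,26) nearest=3 d=20 new=(10,8) → add node 5 parent=3 cost=8
6. q=(31,30) nearest=5 d=22 new=(12,10) → blocked by [8,14]×[10,13], reject

Path: 0 1 2 3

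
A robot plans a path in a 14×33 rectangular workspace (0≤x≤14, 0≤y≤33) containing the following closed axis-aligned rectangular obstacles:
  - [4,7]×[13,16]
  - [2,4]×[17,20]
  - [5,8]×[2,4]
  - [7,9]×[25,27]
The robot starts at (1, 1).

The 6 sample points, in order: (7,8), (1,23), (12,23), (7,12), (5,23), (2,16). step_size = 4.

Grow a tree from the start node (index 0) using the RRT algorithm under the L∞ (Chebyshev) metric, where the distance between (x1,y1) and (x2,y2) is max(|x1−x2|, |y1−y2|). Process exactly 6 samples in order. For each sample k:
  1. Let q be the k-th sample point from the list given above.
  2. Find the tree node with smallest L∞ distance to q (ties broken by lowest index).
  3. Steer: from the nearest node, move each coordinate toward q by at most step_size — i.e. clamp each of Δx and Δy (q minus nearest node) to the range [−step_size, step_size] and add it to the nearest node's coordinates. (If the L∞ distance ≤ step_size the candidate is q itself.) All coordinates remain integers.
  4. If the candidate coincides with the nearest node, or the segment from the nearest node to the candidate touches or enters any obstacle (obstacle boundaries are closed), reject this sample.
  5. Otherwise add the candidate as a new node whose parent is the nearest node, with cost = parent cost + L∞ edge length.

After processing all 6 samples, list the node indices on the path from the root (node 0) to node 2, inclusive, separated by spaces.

1. q=(7,8) nearest=0 d=7 new=(5,5) → add node 1 parent=0 cost=4
2. q=(1,23) nearest=1 d=18 new=(1,9) → add node 2 parent=1 cost=8
3. q=(12,23) nearest=2 d=14 new=(5,13) → blocked by [4,7]×[13,16], reject
4. q=(7,12) nearest=2 d=6 new=(5,12) → add node 3 parent=2 cost=12
5. q=(5,23) nearest=3 d=11 new=(5,16) → blocked by [4,7]×[13,16], reject
6. q=(2,16) nearest=3 d=4 new=(2,16) → blocked by [4,7]×[13,16], reject

Path: 0 1 2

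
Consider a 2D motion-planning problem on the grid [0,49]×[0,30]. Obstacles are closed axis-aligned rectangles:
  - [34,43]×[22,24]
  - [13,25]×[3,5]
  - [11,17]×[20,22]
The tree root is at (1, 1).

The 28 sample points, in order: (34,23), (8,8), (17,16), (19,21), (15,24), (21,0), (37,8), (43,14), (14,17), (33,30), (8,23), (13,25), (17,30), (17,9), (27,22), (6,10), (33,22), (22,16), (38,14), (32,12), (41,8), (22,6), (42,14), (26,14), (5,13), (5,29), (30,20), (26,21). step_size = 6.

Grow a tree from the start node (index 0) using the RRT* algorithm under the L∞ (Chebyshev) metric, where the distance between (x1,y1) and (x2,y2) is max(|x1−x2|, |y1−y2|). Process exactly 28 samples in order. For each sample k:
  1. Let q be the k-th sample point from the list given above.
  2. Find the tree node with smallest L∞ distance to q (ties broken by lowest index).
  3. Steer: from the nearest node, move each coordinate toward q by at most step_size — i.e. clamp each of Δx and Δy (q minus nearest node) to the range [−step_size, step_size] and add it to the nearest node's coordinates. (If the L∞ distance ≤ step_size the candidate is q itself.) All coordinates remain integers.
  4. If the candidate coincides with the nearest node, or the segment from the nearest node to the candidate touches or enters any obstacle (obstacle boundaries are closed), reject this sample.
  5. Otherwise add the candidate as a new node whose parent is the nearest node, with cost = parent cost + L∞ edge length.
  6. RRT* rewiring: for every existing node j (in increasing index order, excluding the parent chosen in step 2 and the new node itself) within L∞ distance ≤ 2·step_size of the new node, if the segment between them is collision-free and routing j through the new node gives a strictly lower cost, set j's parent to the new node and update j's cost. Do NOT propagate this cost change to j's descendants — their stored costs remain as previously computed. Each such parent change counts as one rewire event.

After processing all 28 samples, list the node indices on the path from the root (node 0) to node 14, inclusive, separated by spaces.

1. q=(34,23) nearest=0 d=33 new=(7,7) → add node 1 parent=0 cost=6
2. q=(8,8) nearest=1 d=1 new=(8,8) → add node 2 parent=1 cost=7
3. q=(17,16) nearest=2 d=9 new=(14,14) → add node 3 parent=2 cost=13
4. q=(19,21) nearest=3 d=7 new=(19,20) → add node 4 parent=3 cost=19
5. q=(15,24) nearest=4 d=4 new=(15,24) → blocked by [11,17]×[20,22], reject
6. q=(21,0) nearest=2 d=13 new=(14,2) → blocked by [13,25]×[3,5], reject
7. q=(37,8) nearest=4 d=18 new=(25,14) → add node 5 parent=4 cost=25
8. q=(43,14) nearest=5 d=18 new=(31,14) → add node 6 parent=5 cost=31
9. q=(14,17) nearest=3 d=3 new=(14,17) → add node 7 parent=3 cost=16
10. q=(33,30) nearest=4 d=14 new=(25,26) → add node 8 parent=4 cost=25
11. q=(8,23) nearest=7 d=6 new=(8,23) → blocked by [11,17]×[20,22], reject
12. q=(13,25) nearest=4 d=6 new=(13,25) → blocked by [11,17]×[20,22], reject
13. q=(17,30) nearest=8 d=8 new=(19,30) → add node 9 parent=8 cost=31
14. q=(17,9) nearest=3 d=5 new=(17,9) → add node 10 parent=3 cost=18
15. q=(27,22) nearest=8 d=4 new=(27,22) → add node 11 parent=8 cost=29
16. q=(6,10) nearest=2 d=2 new=(6,10) → add node 12 parent=2 cost=9
17. q=(33,22) nearest=11 d=6 new=(33,22) → add node 13 parent=11 cost=35
18. q=(22,16) nearest=5 d=3 new=(22,16) → add node 14 parent=5 cost=28
19. q=(38,14) nearest=6 d=7 new=(37,14) → add node 15 parent=6 cost=37
20. q=(32,12) nearest=6 d=2 new=(32,12) → add node 16 parent=6 cost=33
21. q=(41,8) nearest=15 d=6 new=(41,8) → add node 17 parent=15 cost=43
22. q=(22,6) nearest=10 d=5 new=(22,6) → add node 18 parent=10 cost=23
23. q=(42,14) nearest=15 d=5 new=(42,14) → add node 19 parent=15 cost=42
24. q=(26,14) nearest=5 d=1 new=(26,14) → add node 20 parent=5 cost=26; rewire 13→20 (34<35); rewire 16→20 (32<33)
25. q=(5,13) nearest=12 d=3 new=(5,13) → add node 21 parent=12 cost=12
26. q=(5,29) nearest=7 d=12 new=(8,23) → blocked by [11,17]×[20,22], reject
27. q=(30,20) nearest=11 d=3 new=(30,20) → add node 22 parent=11 cost=32
28. q=(26,21) nearest=11 d=1 new=(26,21) → add node 23 parent=11 cost=30

Path: 0 1 2 3 4 5 14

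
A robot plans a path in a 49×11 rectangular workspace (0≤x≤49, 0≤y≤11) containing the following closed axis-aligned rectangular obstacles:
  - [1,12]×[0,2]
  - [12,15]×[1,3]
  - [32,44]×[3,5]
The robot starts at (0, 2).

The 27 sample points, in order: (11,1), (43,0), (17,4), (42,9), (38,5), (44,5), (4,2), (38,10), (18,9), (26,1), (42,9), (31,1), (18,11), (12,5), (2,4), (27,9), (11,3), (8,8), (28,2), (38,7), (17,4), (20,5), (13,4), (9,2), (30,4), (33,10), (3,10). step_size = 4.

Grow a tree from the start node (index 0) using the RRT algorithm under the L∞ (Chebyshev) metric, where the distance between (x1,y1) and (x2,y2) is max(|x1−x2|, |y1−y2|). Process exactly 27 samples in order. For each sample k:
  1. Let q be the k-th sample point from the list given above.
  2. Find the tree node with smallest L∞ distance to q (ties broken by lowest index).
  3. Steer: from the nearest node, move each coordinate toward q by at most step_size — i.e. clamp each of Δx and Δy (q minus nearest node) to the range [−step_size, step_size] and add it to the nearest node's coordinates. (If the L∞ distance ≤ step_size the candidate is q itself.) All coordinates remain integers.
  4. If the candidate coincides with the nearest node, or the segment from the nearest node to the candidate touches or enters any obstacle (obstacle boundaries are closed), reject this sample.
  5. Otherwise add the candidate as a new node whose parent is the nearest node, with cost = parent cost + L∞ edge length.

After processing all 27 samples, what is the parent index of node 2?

Parent of node 2: 1

1. q=(11,1) nearest=0 d=11 new=(4,1) → blocked by [1,12]×[0,2], reject
2. q=(43,0) nearest=0 d=43 new=(4,0) → blocked by [1,12]×[0,2], reject
3. q=(17,4) nearest=0 d=17 new=(4,4) → add node 1 parent=0 cost=4
4. q=(42,9) nearest=1 d=38 new=(8,8) → add node 2 parent=1 cost=8
5. q=(38,5) nearest=2 d=30 new=(12,5) → add node 3 parent=2 cost=12
6. q=(44,5) nearest=3 d=32 new=(16,5) → add node 4 parent=3 cost=16
7. q=(4,2) nearest=1 d=2 new=(4,2) → blocked by [1,12]×[0,2], reject
8. q=(38,10) nearest=4 d=22 new=(20,9) → add node 5 parent=4 cost=20
9. q=(18,9) nearest=5 d=2 new=(18,9) → add node 6 parent=5 cost=22
10. q=(26,1) nearest=5 d=8 new=(24,5) → add node 7 parent=5 cost=24
11. q=(42,9) nearest=7 d=18 new=(28,9) → add node 8 parent=7 cost=28
12. q=(31,1) nearest=7 d=7 new=(28,1) → add node 9 parent=7 cost=28
13. q=(18,11) nearest=5 d=2 new=(18,11) → add node 10 parent=5 cost=22
14. q=(12,5) nearest=3 d=0 → coincident, reject
15. q=(2,4) nearest=0 d=2 new=(2,4) → add node 11 parent=0 cost=2
16. q=(27,9) nearest=8 d=1 new=(27,9) → add node 12 parent=8 cost=29
17. q=(11,3) nearest=3 d=2 new=(11,3) → add node 13 parent=3 cost=14
18. q=(8,8) nearest=2 d=0 → coincident, reject
19. q=(28,2) nearest=9 d=1 new=(28,2) → add node 14 parent=9 cost=29
20. q=(38,7) nearest=8 d=10 new=(32,7) → add node 15 parent=8 cost=32
21. q=(17,4) nearest=4 d=1 new=(17,4) → add node 16 parent=4 cost=17
22. q=(20,5) nearest=16 d=3 new=(20,5) → add node 17 parent=16 cost=20
23. q=(13,4) nearest=3 d=1 new=(13,4) → add node 18 parent=3 cost=13
24. q=(9,2) nearest=13 d=2 new=(9,2) → blocked by [1,12]×[0,2], reject
25. q=(30,4) nearest=14 d=2 new=(30,4) → add node 19 parent=14 cost=31
26. q=(33,10) nearest=15 d=3 new=(33,10) → add node 20 parent=15 cost=35
27. q=(3,10) nearest=2 d=5 new=(4,10) → add node 21 parent=2 cost=12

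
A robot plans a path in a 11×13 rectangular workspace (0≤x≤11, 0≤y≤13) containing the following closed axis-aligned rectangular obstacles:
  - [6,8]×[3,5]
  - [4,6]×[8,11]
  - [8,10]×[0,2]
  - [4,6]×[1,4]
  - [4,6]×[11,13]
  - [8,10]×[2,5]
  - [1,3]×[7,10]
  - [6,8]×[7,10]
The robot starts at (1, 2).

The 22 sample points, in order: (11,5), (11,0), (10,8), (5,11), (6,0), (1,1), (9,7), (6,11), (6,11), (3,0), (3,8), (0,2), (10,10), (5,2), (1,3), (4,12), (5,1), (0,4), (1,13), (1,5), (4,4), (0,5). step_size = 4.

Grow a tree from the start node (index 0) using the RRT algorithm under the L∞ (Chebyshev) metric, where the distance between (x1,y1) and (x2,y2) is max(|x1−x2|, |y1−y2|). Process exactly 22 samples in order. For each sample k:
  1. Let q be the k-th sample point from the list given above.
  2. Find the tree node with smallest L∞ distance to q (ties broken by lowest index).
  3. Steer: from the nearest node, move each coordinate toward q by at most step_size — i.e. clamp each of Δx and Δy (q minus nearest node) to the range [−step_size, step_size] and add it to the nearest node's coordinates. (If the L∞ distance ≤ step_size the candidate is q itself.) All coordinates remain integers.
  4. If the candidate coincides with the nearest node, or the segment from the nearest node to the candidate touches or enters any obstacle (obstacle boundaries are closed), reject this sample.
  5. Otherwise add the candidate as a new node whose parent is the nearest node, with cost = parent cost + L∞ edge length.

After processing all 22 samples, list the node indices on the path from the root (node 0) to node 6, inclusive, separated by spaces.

1. q=(11,5) nearest=0 d=10 new=(5,5) → add node 1 parent=0 cost=4
2. q=(11,0) nearest=1 d=6 new=(9,1) → blocked by [6,8]×[3,5], reject
3. q=(10,8) nearest=1 d=5 new=(9,8) → blocked by [6,8]×[7,10], reject
4. q=(5,11) nearest=1 d=6 new=(5,9) → blocked by [4,6]×[8,11], reject
5. q=(6,0) nearest=0 d=5 new=(5,0) → add node 2 parent=0 cost=4
6. q=(1,1) nearest=0 d=1 new=(1,1) → add node 3 parent=0 cost=1
7. q=(9,7) nearest=1 d=4 new=(9,7) → add node 4 parent=1 cost=8
8. q=(6,11) nearest=4 d=4 new=(6,11) → blocked by [4,6]×[8,11], reject
9. q=(6,11) nearest=4 d=4 new=(6,11) → blocked by [4,6]×[8,11], reject
10. q=(3,0) nearest=0 d=2 new=(3,0) → add node 5 parent=0 cost=2
11. q=(3,8) nearest=1 d=3 new=(3,8) → blocked by [1,3]×[7,10], reject
12. q=(0,2) nearest=0 d=1 new=(0,2) → add node 6 parent=0 cost=1
13. q=(10,10) nearest=4 d=3 new=(10,10) → add node 7 parent=4 cost=11
14. q=(5,2) nearest=2 d=2 new=(5,2) → blocked by [4,6]×[1,4], reject
15. q=(1,3) nearest=0 d=1 new=(1,3) → add node 8 parent=0 cost=1
16. q=(4,12) nearest=4 d=5 new=(5,11) → blocked by [4,6]×[8,11], reject
17. q=(5,1) nearest=2 d=1 new=(5,1) → blocked by [4,6]×[1,4], reject
18. q=(0,4) nearest=8 d=1 new=(0,4) → add node 9 parent=8 cost=2
19. q=(1,13) nearest=1 d=8 new=(1,9) → blocked by [1,3]×[7,10], reject
20. q=(1,5) nearest=9 d=1 new=(1,5) → add node 10 parent=9 cost=3
21. q=(4,4) nearest=1 d=1 new=(4,4) → blocked by [4,6]×[1,4], reject
22. q=(0,5) nearest=9 d=1 new=(0,5) → add node 11 parent=9 cost=3

Path: 0 6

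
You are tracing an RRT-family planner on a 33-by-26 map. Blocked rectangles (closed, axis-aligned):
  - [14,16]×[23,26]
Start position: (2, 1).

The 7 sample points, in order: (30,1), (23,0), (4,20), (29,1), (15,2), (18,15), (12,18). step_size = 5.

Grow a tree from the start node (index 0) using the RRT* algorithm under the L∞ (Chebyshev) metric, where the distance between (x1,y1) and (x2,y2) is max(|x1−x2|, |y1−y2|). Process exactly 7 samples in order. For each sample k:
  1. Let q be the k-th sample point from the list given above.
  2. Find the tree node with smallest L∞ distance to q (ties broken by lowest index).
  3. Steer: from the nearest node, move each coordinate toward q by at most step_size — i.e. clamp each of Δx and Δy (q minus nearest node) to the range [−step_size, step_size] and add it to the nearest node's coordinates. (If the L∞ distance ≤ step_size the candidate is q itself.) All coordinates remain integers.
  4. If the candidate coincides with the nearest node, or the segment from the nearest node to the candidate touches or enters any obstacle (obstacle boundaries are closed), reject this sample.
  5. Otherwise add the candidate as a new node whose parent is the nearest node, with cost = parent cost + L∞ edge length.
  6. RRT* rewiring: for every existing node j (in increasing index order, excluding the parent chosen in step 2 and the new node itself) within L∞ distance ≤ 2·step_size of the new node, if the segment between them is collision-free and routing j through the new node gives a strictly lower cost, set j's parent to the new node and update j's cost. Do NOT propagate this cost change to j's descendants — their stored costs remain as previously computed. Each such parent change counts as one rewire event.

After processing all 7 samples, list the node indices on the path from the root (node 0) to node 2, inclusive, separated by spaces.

1. q=(30,1) nearest=0 d=28 new=(7,1) → add node 1 parent=0 cost=5
2. q=(23,0) nearest=1 d=16 new=(12,0) → add node 2 parent=1 cost=10
3. q=(4,20) nearest=0 d=19 new=(4,6) → add node 3 parent=0 cost=5
4. q=(29,1) nearest=2 d=17 new=(17,1) → add node 4 parent=2 cost=15
5. q=(15,2) nearest=4 d=2 new=(15,2) → add node 5 parent=4 cost=17
6. q=(18,15) nearest=5 d=13 new=(18,7) → add node 6 parent=5 cost=22
7. q=(12,18) nearest=6 d=11 new=(13,12) → add node 7 parent=6 cost=27

Path: 0 1 2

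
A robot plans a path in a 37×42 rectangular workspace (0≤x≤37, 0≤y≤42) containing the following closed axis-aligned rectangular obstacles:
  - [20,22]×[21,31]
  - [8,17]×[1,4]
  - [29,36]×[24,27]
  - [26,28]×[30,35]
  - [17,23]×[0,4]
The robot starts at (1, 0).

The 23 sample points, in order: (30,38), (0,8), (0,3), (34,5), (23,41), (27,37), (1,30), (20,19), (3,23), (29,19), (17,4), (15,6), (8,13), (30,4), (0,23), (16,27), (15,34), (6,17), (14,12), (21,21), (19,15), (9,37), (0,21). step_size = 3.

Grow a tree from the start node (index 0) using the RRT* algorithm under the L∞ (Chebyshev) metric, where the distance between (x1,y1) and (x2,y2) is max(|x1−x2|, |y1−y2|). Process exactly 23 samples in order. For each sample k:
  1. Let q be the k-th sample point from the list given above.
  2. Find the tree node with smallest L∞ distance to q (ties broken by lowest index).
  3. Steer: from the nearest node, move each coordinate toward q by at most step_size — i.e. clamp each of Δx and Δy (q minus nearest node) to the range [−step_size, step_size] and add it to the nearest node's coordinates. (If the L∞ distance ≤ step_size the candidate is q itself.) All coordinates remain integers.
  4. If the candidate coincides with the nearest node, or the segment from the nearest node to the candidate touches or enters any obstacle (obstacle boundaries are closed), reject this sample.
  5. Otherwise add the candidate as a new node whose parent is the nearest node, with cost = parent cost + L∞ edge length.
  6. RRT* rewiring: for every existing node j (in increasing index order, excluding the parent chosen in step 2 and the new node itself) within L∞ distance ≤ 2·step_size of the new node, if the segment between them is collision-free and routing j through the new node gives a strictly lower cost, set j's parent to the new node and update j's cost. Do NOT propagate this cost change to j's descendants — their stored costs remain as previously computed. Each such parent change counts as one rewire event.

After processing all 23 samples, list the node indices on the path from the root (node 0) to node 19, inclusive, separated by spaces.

Path: 0 1 2 5 6 8 10 15 19

1. q=(30,38) nearest=0 d=38 new=(4,3) → add node 1 parent=0 cost=3
2. q=(0,8) nearest=1 d=5 new=(1,6) → add node 2 parent=1 cost=6
3. q=(0,3) nearest=0 d=3 new=(0,3) → add node 3 parent=0 cost=3
4. q=(34,5) nearest=1 d=30 new=(7,5) → add node 4 parent=1 cost=6
5. q=(23,41) nearest=2 d=35 new=(4,9) → add node 5 parent=2 cost=9
6. q=(27,37) nearest=5 d=28 new=(7,12) → add node 6 parent=5 cost=12
7. q=(1,30) nearest=6 d=18 new=(4,15) → add node 7 parent=6 cost=15
8. q=(20,19) nearest=6 d=13 new=(10,15) → add node 8 parent=6 cost=15
9. q=(3,23) nearest=7 d=8 new=(3,18) → add node 9 parent=7 cost=18
10. q=(29,19) nearest=8 d=19 new=(13,18) → add node 10 parent=8 cost=18
11. q=(17,4) nearest=4 d=10 new=(10,4) → blocked by [8,17]×[1,4], reject
12. q=(15,6) nearest=4 d=8 new=(10,6) → add node 11 parent=4 cost=9
13. q=(8,13) nearest=6 d=1 new=(8,13) → add node 12 parent=6 cost=13
14. q=(30,4) nearest=10 d=17 new=(16,15) → add node 13 parent=10 cost=21
15. q=(0,23) nearest=9 d=5 new=(0,21) → add node 14 parent=9 cost=21
16. q=(16,27) nearest=10 d=9 new=(16,21) → add node 15 parent=10 cost=21
17. q=(15,34) nearest=15 d=13 new=(15,24) → add node 16 parent=15 cost=24
18. q=(6,17) nearest=7 d=2 new=(6,17) → add node 17 parent=7 cost=17
19. q=(14,12) nearest=13 d=3 new=(14,12) → add node 18 parent=13 cost=24
20. q=(21,21) nearest=15 d=5 new=(19,21) → add node 19 parent=15 cost=24
21. q=(19,15) nearest=13 d=3 new=(19,15) → add node 20 parent=13 cost=24
22. q=(9,37) nearest=16 d=13 new=(12,27) → add node 21 parent=16 cost=27
23. q=(0,21) nearest=14 d=0 → coincident, reject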